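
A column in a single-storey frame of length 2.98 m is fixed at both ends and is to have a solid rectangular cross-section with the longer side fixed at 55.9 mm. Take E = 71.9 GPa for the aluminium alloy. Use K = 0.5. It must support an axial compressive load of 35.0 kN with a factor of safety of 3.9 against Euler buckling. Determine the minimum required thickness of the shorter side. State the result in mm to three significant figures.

Required P_cr = n·P = 3.9 × 35.0 = 136.5 kN
L_e = K·L = 0.5 × 2.98 = 1.490 m
Required I = P_cr·L_e²/(π²E) = 1.365×10^5 × 1.490² / (π² × 7.19×10^10) = 4.270×10^-7 m⁴
I_req = 4.270×10^5 mm⁴
Rectangle, weak axis: I_min = h·b³/12 with h = 55.9 mm fixed  ⇒  b = (12I/h)^(1/3) = 45.1 mm

b ≈ 45.1 mm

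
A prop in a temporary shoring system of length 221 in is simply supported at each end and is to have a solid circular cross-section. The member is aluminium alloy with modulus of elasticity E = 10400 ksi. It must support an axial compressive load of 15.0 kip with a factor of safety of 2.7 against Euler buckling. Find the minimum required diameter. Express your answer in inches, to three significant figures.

d ≈ 4.45 in

Required P_cr = n·P = 2.7 × 15.0 = 40.50 kip
L_e = K·L = 1 × 221 = 221.0 in
Required I = P_cr·L_e²/(π²E) = 4.050×10^4 × 221.0² / (π² × 1.04×10^7) = 19.27 in⁴
Solid circle: I = πd⁴/64  ⇒  d = (64I/π)^(1/4) = (64×19.27/π)^(1/4) = 4.45 in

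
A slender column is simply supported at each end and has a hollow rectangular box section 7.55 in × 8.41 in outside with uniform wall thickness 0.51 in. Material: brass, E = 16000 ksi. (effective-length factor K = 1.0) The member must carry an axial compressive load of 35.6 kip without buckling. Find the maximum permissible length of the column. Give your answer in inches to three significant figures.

L_max ≈ 760 in

Inner dimensions: h_i = 8.41 − 2×0.51 = 7.390 in, b_i = 7.55 − 2×0.51 = 6.530 in
Weak-axis I_min = (h_o·b_o³ − h_i·b_i³)/12 with b_o = 7.55, b_i = 6.530 in (shorter outer/inner sides).
I_min = (8.41×7.55³ − 7.390×6.530³)/12 = 130.1 in⁴
At the buckling limit P_cr = P = 3.560×10^4 lb
From P_cr = π²EI/(K·L)²:  L = (1/K)·√(π²EI/P_cr) = (1/1)·√(π²×1.60×10^7×130.1/3.560×10^4)
L = 760 in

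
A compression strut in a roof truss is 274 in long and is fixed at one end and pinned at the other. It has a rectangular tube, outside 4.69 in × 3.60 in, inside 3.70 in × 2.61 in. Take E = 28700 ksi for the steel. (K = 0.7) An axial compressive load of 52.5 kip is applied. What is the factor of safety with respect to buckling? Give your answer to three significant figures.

Weak-axis I_min = (h_o·b_o³ − h_i·b_i³)/12 with b_o = 3.60, b_i = 2.610 in (shorter outer/inner sides).
I_min = (4.69×3.60³ − 3.700×2.610³)/12 = 12.75 in⁴
Effective length L_e = K·L = 0.7 × 274 = 191.8 in
P_cr = π²EI / L_e² = π² × 28700×10³ × 12.75 / 191.8² = 9.819×10^4 lb
Factor of safety n = P_cr / P = 98.194 / 52.5 = 1.87

n ≈ 1.87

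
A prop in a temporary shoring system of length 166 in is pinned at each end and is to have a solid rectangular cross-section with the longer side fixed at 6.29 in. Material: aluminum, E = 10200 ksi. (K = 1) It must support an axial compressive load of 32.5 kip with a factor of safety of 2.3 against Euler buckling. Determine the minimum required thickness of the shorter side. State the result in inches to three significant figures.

b ≈ 3.39 in

Required P_cr = n·P = 2.3 × 32.5 = 74.75 kip
L_e = K·L = 1 × 166 = 166.0 in
Required I = P_cr·L_e²/(π²E) = 7.475×10^4 × 166.0² / (π² × 1.02×10^7) = 20.46 in⁴
Rectangle, weak axis: I_min = h·b³/12 with h = 6.29 in fixed  ⇒  b = (12I/h)^(1/3) = 3.39 in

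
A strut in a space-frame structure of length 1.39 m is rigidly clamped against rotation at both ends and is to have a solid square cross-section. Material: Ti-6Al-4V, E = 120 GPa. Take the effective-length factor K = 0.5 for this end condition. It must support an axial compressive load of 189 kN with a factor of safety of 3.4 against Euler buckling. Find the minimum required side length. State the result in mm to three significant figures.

Required P_cr = n·P = 3.4 × 189 = 642.6 kN
L_e = K·L = 0.5 × 1.39 = 0.6950 m
Required I = P_cr·L_e²/(π²E) = 6.426×10^5 × 0.6950² / (π² × 1.20×10^11) = 2.621×10^-7 m⁴
I_req = 2.621×10^5 mm⁴
Solid square: I = a⁴/12  ⇒  a = (12I)^(1/4) = (12×2.621×10^5)^(1/4) = 42.1 mm

a ≈ 42.1 mm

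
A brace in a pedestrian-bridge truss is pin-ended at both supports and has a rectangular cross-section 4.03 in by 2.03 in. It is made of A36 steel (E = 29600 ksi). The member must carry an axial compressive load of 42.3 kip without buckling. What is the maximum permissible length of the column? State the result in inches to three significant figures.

Buckling occurs about the weak axis: I_min = h·b³/12 with b = 2.03 in (the shorter side).
I_min = 4.03×2.03³/12 = 2.809 in⁴
At the buckling limit P_cr = P = 4.230×10^4 lb
From P_cr = π²EI/(K·L)²:  L = (1/K)·√(π²EI/P_cr) = (1/1)·√(π²×2.96×10^7×2.809/4.230×10^4)
L = 139 in

L_max ≈ 139 in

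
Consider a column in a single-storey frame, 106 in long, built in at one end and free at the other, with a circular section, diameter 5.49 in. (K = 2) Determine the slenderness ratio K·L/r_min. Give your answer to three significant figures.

λ ≈ 154

I = πd⁴/64 = π×5.49⁴/64 = 44.59 in⁴
A = 23.67 in²;  r_min = √(I/A) = √(44.59/23.67) = 1.372 in
L_e = K·L = 2 × 106 = 212.0 in
λ = L_e / r_min = 212.00 / 1.372 = 154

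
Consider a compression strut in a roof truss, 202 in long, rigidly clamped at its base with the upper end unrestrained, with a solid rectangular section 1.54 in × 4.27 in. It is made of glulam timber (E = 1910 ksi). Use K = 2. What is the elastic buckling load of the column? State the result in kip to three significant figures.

P_cr ≈ 0.150 kip

Buckling occurs about the weak axis: I_min = h·b³/12 with b = 1.54 in (the shorter side).
I_min = 4.27×1.54³/12 = 1.300 in⁴
Effective length L_e = K·L = 2 × 202 = 404.0 in
P_cr = π²EI / L_e² = π² × 1910×10³ × 1.300 / 404.0² = 150.1 lb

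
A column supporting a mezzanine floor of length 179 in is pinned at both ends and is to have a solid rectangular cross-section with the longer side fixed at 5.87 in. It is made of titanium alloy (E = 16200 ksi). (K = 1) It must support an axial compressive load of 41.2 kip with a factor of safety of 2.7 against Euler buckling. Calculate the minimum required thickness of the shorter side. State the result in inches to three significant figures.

b ≈ 3.57 in

Required P_cr = n·P = 2.7 × 41.2 = 111.2 kip
L_e = K·L = 1 × 179 = 179.0 in
Required I = P_cr·L_e²/(π²E) = 1.112×10^5 × 179.0² / (π² × 1.62×10^7) = 22.29 in⁴
Rectangle, weak axis: I_min = h·b³/12 with h = 5.87 in fixed  ⇒  b = (12I/h)^(1/3) = 3.57 in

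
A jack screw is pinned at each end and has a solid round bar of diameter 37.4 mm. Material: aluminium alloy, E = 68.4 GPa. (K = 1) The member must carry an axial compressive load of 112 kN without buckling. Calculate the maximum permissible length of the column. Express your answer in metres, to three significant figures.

L_max ≈ 0.761 m

I = πd⁴/64 = π×37.4⁴/64 = 9.604×10^4 mm⁴
I = 9.604×10^-8 m⁴
At the buckling limit P_cr = P = 1.120×10^5 N
From P_cr = π²EI/(K·L)²:  L = (1/K)·√(π²EI/P_cr) = (1/1)·√(π²×6.84×10^10×9.604×10^-8/1.120×10^5)
L = 0.761 m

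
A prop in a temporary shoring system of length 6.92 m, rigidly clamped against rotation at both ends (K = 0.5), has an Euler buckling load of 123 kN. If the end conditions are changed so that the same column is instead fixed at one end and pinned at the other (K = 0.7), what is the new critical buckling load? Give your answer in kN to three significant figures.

P_cr ≈ 62.8 kN

P_cr ∝ 1/K², so P_cr,new = P_cr,old × (K_old/K_new)² = 123 × (0.5/0.7)²
= 123 × 0.5102 = 62.8 kN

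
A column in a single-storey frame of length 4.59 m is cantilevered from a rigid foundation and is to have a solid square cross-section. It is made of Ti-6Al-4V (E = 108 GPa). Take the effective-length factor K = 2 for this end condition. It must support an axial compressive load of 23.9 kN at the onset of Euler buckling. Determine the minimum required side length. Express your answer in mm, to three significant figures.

L_e = K·L = 2 × 4.59 = 9.180 m
Required I = P_cr·L_e²/(π²E) = 2.390×10^4 × 9.180² / (π² × 1.08×10^11) = 1.890×10^-6 m⁴
I_req = 1.890×10^6 mm⁴
Solid square: I = a⁴/12  ⇒  a = (12I)^(1/4) = (12×1.890×10^6)^(1/4) = 69.0 mm

a ≈ 69.0 mm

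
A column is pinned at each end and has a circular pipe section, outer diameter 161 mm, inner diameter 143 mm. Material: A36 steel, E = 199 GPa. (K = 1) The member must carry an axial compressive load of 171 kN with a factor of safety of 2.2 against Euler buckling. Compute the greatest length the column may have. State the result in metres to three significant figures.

L_max ≈ 8.06 m

d_o = 161 mm, d_i = 143 mm
I = π(d_o⁴ − d_i⁴)/64 = π(161⁴ − 143.0⁴)/64 = 1.246×10^7 mm⁴
I = 1.246×10^-5 m⁴
Required critical load P_cr = n·P = 2.2 × 171 = 376.2 kN = 3.762×10^5 N
From P_cr = π²EI/(K·L)²:  L = (1/K)·√(π²EI/P_cr) = (1/1)·√(π²×1.99×10^11×1.246×10^-5/3.762×10^5)
L = 8.06 m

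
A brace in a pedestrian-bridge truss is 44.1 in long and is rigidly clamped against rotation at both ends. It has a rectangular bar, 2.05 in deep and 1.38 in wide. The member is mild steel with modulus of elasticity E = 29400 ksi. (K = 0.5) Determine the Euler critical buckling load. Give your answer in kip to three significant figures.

P_cr ≈ 268 kip

Buckling occurs about the weak axis: I_min = h·b³/12 with b = 1.38 in (the shorter side).
I_min = 2.05×1.38³/12 = 0.4490 in⁴
Effective length L_e = K·L = 0.5 × 44.1 = 22.05 in
P_cr = π²EI / L_e² = π² × 29400×10³ × 0.4490 / 22.05² = 2.679×10^5 lb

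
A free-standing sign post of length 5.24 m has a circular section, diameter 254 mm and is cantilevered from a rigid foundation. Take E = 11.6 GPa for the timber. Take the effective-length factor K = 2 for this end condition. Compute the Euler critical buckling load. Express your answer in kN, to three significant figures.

P_cr ≈ 213 kN

I = πd⁴/64 = π×254⁴/64 = 2.043×10^8 mm⁴
I = 2.043×10^8 mm⁴ = 2.043×10^-4 m⁴
Effective length L_e = K·L = 2 × 5.24 = 10.48 m
P_cr = π²EI / L_e² = π² × 11.6×10⁹ × 2.043×10^-4 / 10.48² = 2.130×10^5 N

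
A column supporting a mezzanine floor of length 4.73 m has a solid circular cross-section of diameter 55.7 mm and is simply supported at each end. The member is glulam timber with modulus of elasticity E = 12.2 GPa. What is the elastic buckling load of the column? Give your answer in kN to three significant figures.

P_cr ≈ 2.54 kN

I = πd⁴/64 = π×55.7⁴/64 = 4.725×10^5 mm⁴
I = 4.725×10^5 mm⁴ = 4.725×10^-7 m⁴
Effective length L_e = K·L = 1 × 4.73 = 4.730 m
P_cr = π²EI / L_e² = π² × 12.2×10⁹ × 4.725×10^-7 / 4.730² = 2.543×10^3 N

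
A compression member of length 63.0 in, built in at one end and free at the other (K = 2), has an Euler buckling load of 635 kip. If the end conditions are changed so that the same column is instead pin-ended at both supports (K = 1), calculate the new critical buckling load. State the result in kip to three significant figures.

P_cr ≈ 2540 kip

P_cr ∝ 1/K², so P_cr,new = P_cr,old × (K_old/K_new)² = 635 × (2/1)²
= 635 × 4.000 = 2540 kip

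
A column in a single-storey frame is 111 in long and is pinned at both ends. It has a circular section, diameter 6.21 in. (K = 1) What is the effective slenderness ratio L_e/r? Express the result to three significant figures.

λ ≈ 71.5

For a solid circle r = d/4 = 6.21/4 = 1.552 in
L_e = K·L = 1 × 111 = 111.0 in
λ = L_e / r_min = 111.00 / 1.552 = 71.5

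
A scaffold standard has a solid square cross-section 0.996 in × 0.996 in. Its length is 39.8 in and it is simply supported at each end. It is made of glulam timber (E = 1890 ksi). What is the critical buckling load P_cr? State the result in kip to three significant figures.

P_cr ≈ 0.966 kip

I = a⁴/12 = 0.996⁴/12 = 8.201×10^-2 in⁴
Effective length L_e = K·L = 1 × 39.8 = 39.80 in
P_cr = π²EI / L_e² = π² × 1890×10³ × 8.201×10^-2 / 39.80² = 965.7 lb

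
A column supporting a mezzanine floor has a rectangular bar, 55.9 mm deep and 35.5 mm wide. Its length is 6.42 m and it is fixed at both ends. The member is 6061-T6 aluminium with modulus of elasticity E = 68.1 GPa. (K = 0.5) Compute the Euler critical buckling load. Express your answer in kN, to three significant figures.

P_cr ≈ 13.6 kN

Buckling occurs about the weak axis: I_min = h·b³/12 with b = 35.5 mm (the shorter side).
I_min = 55.9×35.5³/12 = 2.084×10^5 mm⁴
I = 2.084×10^5 mm⁴ = 2.084×10^-7 m⁴
Effective length L_e = K·L = 0.5 × 6.42 = 3.210 m
P_cr = π²EI / L_e² = π² × 68.1×10⁹ × 2.084×10^-7 / 3.210² = 1.359×10^4 N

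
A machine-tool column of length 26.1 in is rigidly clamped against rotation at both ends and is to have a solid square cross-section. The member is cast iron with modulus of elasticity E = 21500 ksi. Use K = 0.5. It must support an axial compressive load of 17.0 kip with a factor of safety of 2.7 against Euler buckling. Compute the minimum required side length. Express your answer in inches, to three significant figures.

Required P_cr = n·P = 2.7 × 17.0 = 45.90 kip
L_e = K·L = 0.5 × 26.1 = 13.05 in
Required I = P_cr·L_e²/(π²E) = 4.590×10^4 × 13.05² / (π² × 2.15×10^7) = 3.684×10^-2 in⁴
Solid square: I = a⁴/12  ⇒  a = (12I)^(1/4) = (12×3.684×10^-2)^(1/4) = 0.815 in

a ≈ 0.815 in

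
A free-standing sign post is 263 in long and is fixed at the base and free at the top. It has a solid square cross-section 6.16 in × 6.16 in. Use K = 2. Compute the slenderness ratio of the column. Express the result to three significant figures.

λ ≈ 296

I = a⁴/12 = 6.16⁴/12 = 120.0 in⁴
A = 37.95 in²;  r_min = √(I/A) = √(120.0/37.95) = 1.778 in
L_e = K·L = 2 × 263 = 526.0 in
λ = L_e / r_min = 526.00 / 1.778 = 296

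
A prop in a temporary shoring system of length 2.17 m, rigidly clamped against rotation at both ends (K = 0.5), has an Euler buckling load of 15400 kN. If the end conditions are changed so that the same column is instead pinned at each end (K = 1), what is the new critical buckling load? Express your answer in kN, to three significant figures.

P_cr ∝ 1/K², so P_cr,new = P_cr,old × (K_old/K_new)² = 15400 × (0.5/1)²
= 15400 × 0.2500 = 3850 kN

P_cr ≈ 3850 kN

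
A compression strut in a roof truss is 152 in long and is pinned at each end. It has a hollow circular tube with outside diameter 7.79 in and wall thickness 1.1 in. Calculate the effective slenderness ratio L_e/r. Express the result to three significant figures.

Inner diameter d_i = 7.79 − 2×1.1 = 5.590 in
I = π(d_o⁴ − d_i⁴)/64 = π(7.79⁴ − 5.590⁴)/64 = 132.8 in⁴
A = 23.12 in²;  r_min = √(I/A) = √(132.8/23.12) = 2.397 in
L_e = K·L = 1 × 152 = 152.0 in
λ = L_e / r_min = 152.00 / 2.397 = 63.4

λ ≈ 63.4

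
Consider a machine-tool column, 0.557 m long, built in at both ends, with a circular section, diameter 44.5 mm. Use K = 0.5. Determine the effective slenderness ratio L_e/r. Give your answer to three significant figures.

λ ≈ 25.0

For a solid circle r = d/4 = 44.5/4 = 11.12 mm
L_e = K·L = 0.5 × 0.557 m = 0.2785 m = 278.50 mm
λ = L_e / r_min = 278.50 / 11.12 = 25.0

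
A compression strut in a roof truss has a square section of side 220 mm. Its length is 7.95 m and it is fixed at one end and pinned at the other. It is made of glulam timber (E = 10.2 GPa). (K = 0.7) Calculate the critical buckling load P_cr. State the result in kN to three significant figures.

P_cr ≈ 635 kN

I = a⁴/12 = 220⁴/12 = 1.952×10^8 mm⁴
I = 1.952×10^8 mm⁴ = 1.952×10^-4 m⁴
Effective length L_e = K·L = 0.7 × 7.95 = 5.565 m
P_cr = π²EI / L_e² = π² × 10.2×10⁹ × 1.952×10^-4 / 5.565² = 6.346×10^5 N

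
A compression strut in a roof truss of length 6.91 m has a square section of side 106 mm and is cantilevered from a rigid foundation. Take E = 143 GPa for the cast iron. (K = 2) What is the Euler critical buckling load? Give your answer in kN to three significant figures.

I = a⁴/12 = 106⁴/12 = 1.052×10^7 mm⁴
I = 1.052×10^7 mm⁴ = 1.052×10^-5 m⁴
Effective length L_e = K·L = 2 × 6.91 = 13.82 m
P_cr = π²EI / L_e² = π² × 143×10⁹ × 1.052×10^-5 / 13.82² = 7.774×10^4 N

P_cr ≈ 77.7 kN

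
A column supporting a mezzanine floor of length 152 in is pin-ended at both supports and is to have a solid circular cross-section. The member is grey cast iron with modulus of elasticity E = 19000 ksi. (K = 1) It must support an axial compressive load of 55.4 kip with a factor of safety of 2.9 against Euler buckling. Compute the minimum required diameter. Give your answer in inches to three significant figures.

d ≈ 4.48 in

Required P_cr = n·P = 2.9 × 55.4 = 160.7 kip
L_e = K·L = 1 × 152 = 152.0 in
Required I = P_cr·L_e²/(π²E) = 1.607×10^5 × 152.0² / (π² × 1.90×10^7) = 19.79 in⁴
Solid circle: I = πd⁴/64  ⇒  d = (64I/π)^(1/4) = (64×19.79/π)^(1/4) = 4.48 in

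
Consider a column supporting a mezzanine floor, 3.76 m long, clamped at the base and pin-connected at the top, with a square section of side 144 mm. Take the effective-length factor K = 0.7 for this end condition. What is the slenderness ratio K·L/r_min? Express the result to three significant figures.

λ ≈ 63.3

For a square r = a/√12 = 144/√12 = 41.57 mm
L_e = K·L = 0.7 × 3.76 m = 2.632 m = 2632.0 mm
λ = L_e / r_min = 2632.0 / 41.57 = 63.3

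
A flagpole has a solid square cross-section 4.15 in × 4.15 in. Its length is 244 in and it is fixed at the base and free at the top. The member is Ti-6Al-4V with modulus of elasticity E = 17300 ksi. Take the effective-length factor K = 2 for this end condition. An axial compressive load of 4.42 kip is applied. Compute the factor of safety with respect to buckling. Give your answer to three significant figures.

I = a⁴/12 = 4.15⁴/12 = 24.72 in⁴
Effective length L_e = K·L = 2 × 244 = 488.0 in
P_cr = π²EI / L_e² = π² × 17300×10³ × 24.72 / 488.0² = 1.772×10^4 lb
Factor of safety n = P_cr / P = 17.722 / 4.42 = 4.01

n ≈ 4.01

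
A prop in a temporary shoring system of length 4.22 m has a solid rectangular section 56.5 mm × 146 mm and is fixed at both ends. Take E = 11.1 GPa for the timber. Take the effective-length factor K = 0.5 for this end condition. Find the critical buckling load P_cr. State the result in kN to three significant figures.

Buckling occurs about the weak axis: I_min = h·b³/12 with b = 56.5 mm (the shorter side).
I_min = 146×56.5³/12 = 2.194×10^6 mm⁴
I = 2.194×10^6 mm⁴ = 2.194×10^-6 m⁴
Effective length L_e = K·L = 0.5 × 4.22 = 2.110 m
P_cr = π²EI / L_e² = π² × 11.1×10⁹ × 2.194×10^-6 / 2.110² = 5.400×10^4 N

P_cr ≈ 54.0 kN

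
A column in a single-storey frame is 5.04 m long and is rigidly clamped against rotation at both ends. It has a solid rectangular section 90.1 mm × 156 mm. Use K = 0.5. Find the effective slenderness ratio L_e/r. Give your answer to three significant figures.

λ ≈ 96.9

For a rectangle r_min = b/√12 = 90.1/√12 = 26.01 mm
L_e = K·L = 0.5 × 5.04 m = 2.520 m = 2520.0 mm
λ = L_e / r_min = 2520.0 / 26.01 = 96.9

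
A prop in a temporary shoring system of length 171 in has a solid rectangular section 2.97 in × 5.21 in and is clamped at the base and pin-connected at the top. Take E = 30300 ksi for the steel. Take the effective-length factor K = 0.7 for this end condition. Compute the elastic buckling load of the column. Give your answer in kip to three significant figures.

P_cr ≈ 237 kip

Buckling occurs about the weak axis: I_min = h·b³/12 with b = 2.97 in (the shorter side).
I_min = 5.21×2.97³/12 = 11.37 in⁴
Effective length L_e = K·L = 0.7 × 171 = 119.7 in
P_cr = π²EI / L_e² = π² × 30300×10³ × 11.37 / 119.7² = 2.374×10^5 lb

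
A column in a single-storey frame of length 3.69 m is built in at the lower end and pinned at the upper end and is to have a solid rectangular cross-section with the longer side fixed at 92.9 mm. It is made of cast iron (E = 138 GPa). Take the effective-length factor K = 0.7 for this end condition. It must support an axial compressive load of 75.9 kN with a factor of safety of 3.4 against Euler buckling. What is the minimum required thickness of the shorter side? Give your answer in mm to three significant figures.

b ≈ 54.7 mm

Required P_cr = n·P = 3.4 × 75.9 = 258.1 kN
L_e = K·L = 0.7 × 3.69 = 2.583 m
Required I = P_cr·L_e²/(π²E) = 2.581×10^5 × 2.583² / (π² × 1.38×10^11) = 1.264×10^-6 m⁴
I_req = 1.264×10^6 mm⁴
Rectangle, weak axis: I_min = h·b³/12 with h = 92.9 mm fixed  ⇒  b = (12I/h)^(1/3) = 54.7 mm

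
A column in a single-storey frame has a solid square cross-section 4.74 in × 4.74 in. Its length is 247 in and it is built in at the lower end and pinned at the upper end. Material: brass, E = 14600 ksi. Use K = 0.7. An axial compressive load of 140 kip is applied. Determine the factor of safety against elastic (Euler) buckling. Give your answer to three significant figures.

I = a⁴/12 = 4.74⁴/12 = 42.07 in⁴
Effective length L_e = K·L = 0.7 × 247 = 172.9 in
P_cr = π²EI / L_e² = π² × 14600×10³ × 42.07 / 172.9² = 2.028×10^5 lb
Factor of safety n = P_cr / P = 202.77 / 140 = 1.45

n ≈ 1.45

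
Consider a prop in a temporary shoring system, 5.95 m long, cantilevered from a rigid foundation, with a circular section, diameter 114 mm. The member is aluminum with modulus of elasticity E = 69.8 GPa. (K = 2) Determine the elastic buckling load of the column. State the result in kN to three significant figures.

P_cr ≈ 40.3 kN

I = πd⁴/64 = π×114⁴/64 = 8.291×10^6 mm⁴
I = 8.291×10^6 mm⁴ = 8.291×10^-6 m⁴
Effective length L_e = K·L = 2 × 5.95 = 11.90 m
P_cr = π²EI / L_e² = π² × 69.8×10⁹ × 8.291×10^-6 / 11.90² = 4.033×10^4 N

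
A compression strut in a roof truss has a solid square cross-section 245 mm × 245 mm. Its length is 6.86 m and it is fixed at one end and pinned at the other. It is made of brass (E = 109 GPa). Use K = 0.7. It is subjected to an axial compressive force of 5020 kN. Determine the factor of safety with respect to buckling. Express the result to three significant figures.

n ≈ 2.79

I = a⁴/12 = 245⁴/12 = 3.003×10^8 mm⁴
I = 3.003×10^8 mm⁴ = 3.003×10^-4 m⁴
Effective length L_e = K·L = 0.7 × 6.86 = 4.802 m
P_cr = π²EI / L_e² = π² × 109×10⁹ × 3.003×10^-4 / 4.802² = 1.401×10^7 N
Factor of safety n = P_cr / P = 14008 / 5020 = 2.79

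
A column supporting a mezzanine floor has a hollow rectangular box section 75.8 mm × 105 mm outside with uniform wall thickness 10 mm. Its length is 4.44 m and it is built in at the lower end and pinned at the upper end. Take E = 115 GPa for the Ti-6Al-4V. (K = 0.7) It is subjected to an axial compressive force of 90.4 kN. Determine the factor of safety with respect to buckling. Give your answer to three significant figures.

n ≈ 3.35

Inner dimensions: h_i = 105 − 2×10 = 85.00 mm, b_i = 75.8 − 2×10 = 55.80 mm
Weak-axis I_min = (h_o·b_o³ − h_i·b_i³)/12 with b_o = 75.8, b_i = 55.80 mm (shorter outer/inner sides).
I_min = (105×75.8³ − 85.00×55.80³)/12 = 2.580×10^6 mm⁴
I = 2.580×10^6 mm⁴ = 2.580×10^-6 m⁴
Effective length L_e = K·L = 0.7 × 4.44 = 3.108 m
P_cr = π²EI / L_e² = π² × 115×10⁹ × 2.580×10^-6 / 3.108² = 3.032×10^5 N
Factor of safety n = P_cr / P = 303.16 / 90.4 = 3.35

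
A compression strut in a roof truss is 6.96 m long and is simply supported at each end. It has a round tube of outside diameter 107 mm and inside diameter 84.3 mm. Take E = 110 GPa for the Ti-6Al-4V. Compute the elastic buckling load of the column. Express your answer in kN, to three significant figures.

P_cr ≈ 88.6 kN

d_o = 107 mm, d_i = 84.3 mm
I = π(d_o⁴ − d_i⁴)/64 = π(107⁴ − 84.30⁴)/64 = 3.955×10^6 mm⁴
I = 3.955×10^6 mm⁴ = 3.955×10^-6 m⁴
Effective length L_e = K·L = 1 × 6.96 = 6.960 m
P_cr = π²EI / L_e² = π² × 110×10⁹ × 3.955×10^-6 / 6.960² = 8.865×10^4 N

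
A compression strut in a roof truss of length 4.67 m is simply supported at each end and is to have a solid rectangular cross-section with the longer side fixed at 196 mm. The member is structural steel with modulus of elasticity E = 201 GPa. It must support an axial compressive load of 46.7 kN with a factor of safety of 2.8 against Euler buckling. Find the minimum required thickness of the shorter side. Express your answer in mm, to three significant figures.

b ≈ 44.5 mm

Required P_cr = n·P = 2.8 × 46.7 = 130.8 kN
L_e = K·L = 1 × 4.67 = 4.670 m
Required I = P_cr·L_e²/(π²E) = 1.308×10^5 × 4.670² / (π² × 2.01×10^11) = 1.438×10^-6 m⁴
I_req = 1.438×10^6 mm⁴
Rectangle, weak axis: I_min = h·b³/12 with h = 196 mm fixed  ⇒  b = (12I/h)^(1/3) = 44.5 mm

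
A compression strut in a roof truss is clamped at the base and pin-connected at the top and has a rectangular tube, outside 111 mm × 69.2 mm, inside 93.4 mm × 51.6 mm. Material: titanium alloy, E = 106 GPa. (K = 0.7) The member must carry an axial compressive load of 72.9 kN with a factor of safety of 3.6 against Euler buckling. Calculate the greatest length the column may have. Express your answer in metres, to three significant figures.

Weak-axis I_min = (h_o·b_o³ − h_i·b_i³)/12 with b_o = 69.2, b_i = 51.60 mm (shorter outer/inner sides).
I_min = (111×69.2³ − 93.40×51.60³)/12 = 1.996×10^6 mm⁴
I = 1.996×10^-6 m⁴
Required critical load P_cr = n·P = 3.6 × 72.9 = 262.4 kN = 2.624×10^5 N
From P_cr = π²EI/(K·L)²:  L = (1/K)·√(π²EI/P_cr) = (1/0.7)·√(π²×1.06×10^11×1.996×10^-6/2.624×10^5)
L = 4.03 m

L_max ≈ 4.03 m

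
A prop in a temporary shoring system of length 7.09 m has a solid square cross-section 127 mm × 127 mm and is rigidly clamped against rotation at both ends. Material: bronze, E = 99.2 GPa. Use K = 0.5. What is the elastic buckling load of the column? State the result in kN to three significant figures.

I = a⁴/12 = 127⁴/12 = 2.168×10^7 mm⁴
I = 2.168×10^7 mm⁴ = 2.168×10^-5 m⁴
Effective length L_e = K·L = 0.5 × 7.09 = 3.545 m
P_cr = π²EI / L_e² = π² × 99.2×10⁹ × 2.168×10^-5 / 3.545² = 1.689×10^6 N

P_cr ≈ 1690 kN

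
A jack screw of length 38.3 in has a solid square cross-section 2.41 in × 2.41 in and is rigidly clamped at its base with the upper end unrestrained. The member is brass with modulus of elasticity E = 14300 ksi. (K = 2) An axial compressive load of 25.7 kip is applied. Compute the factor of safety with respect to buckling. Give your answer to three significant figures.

n ≈ 2.63

I = a⁴/12 = 2.41⁴/12 = 2.811 in⁴
Effective length L_e = K·L = 2 × 38.3 = 76.60 in
P_cr = π²EI / L_e² = π² × 14300×10³ × 2.811 / 76.60² = 6.762×10^4 lb
Factor of safety n = P_cr / P = 67.618 / 25.7 = 2.63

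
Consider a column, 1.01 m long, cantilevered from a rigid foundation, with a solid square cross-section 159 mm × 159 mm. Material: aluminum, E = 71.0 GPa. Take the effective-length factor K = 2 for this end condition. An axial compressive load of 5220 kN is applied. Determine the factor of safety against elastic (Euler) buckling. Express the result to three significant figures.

n ≈ 1.75

I = a⁴/12 = 159⁴/12 = 5.326×10^7 mm⁴
I = 5.326×10^7 mm⁴ = 5.326×10^-5 m⁴
Effective length L_e = K·L = 2 × 1.01 = 2.020 m
P_cr = π²EI / L_e² = π² × 71.0×10⁹ × 5.326×10^-5 / 2.020² = 9.147×10^6 N
Factor of safety n = P_cr / P = 9146.7 / 5220 = 1.75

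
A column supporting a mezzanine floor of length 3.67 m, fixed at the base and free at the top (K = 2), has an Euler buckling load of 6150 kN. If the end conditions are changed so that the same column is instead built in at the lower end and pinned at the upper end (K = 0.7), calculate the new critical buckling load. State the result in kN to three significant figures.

P_cr ∝ 1/K², so P_cr,new = P_cr,old × (K_old/K_new)² = 6150 × (2/0.7)²
= 6150 × 8.163 = 50200 kN

P_cr ≈ 50200 kN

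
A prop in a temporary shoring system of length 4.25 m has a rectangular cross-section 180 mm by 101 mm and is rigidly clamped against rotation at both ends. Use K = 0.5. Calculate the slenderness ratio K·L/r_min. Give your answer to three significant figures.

λ ≈ 72.9

Buckling occurs about the weak axis: I_min = h·b³/12 with b = 101 mm (the shorter side).
I_min = 180×101³/12 = 1.545×10^7 mm⁴
A = 1.818×10^4 mm²;  r_min = √(I/A) = √(1.545×10^7/1.818×10^4) = 29.16 mm
L_e = K·L = 0.5 × 4.25 m = 2.125 m = 2125.0 mm
λ = L_e / r_min = 2125.0 / 29.16 = 72.9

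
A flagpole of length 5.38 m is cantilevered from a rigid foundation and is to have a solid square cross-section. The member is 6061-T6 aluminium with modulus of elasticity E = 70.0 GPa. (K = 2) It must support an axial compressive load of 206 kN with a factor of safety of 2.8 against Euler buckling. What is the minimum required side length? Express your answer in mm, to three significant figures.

a ≈ 185 mm

Required P_cr = n·P = 2.8 × 206 = 576.8 kN
L_e = K·L = 2 × 5.38 = 10.76 m
Required I = P_cr·L_e²/(π²E) = 5.768×10^5 × 10.76² / (π² × 7.00×10^10) = 9.666×10^-5 m⁴
I_req = 9.666×10^7 mm⁴
Solid square: I = a⁴/12  ⇒  a = (12I)^(1/4) = (12×9.666×10^7)^(1/4) = 185 mm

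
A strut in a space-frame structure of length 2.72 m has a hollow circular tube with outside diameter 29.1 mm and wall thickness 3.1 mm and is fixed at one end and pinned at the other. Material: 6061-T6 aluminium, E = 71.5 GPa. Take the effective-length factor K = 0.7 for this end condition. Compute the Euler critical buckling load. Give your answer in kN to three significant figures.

Inner diameter d_i = 29.1 − 2×3.1 = 22.90 mm
I = π(d_o⁴ − d_i⁴)/64 = π(29.1⁴ − 22.90⁴)/64 = 2.170×10^4 mm⁴
I = 2.170×10^4 mm⁴ = 2.170×10^-8 m⁴
Effective length L_e = K·L = 0.7 × 2.72 = 1.904 m
P_cr = π²EI / L_e² = π² × 71.5×10⁹ × 2.170×10^-8 / 1.904² = 4.224×10^3 N

P_cr ≈ 4.22 kN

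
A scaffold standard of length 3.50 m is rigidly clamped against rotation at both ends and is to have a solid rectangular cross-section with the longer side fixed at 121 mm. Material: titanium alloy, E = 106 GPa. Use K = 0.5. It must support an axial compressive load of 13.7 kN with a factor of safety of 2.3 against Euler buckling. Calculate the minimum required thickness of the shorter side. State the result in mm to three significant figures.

b ≈ 20.9 mm

Required P_cr = n·P = 2.3 × 13.7 = 31.51 kN
L_e = K·L = 0.5 × 3.50 = 1.750 m
Required I = P_cr·L_e²/(π²E) = 3.151×10^4 × 1.750² / (π² × 1.06×10^11) = 9.224×10^-8 m⁴
I_req = 9.224×10^4 mm⁴
Rectangle, weak axis: I_min = h·b³/12 with h = 121 mm fixed  ⇒  b = (12I/h)^(1/3) = 20.9 mm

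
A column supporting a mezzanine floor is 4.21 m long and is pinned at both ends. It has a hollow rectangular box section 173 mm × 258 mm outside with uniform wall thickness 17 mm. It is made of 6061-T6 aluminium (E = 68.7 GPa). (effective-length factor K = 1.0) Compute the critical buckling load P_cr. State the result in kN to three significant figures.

Inner dimensions: h_i = 258 − 2×17 = 224.0 mm, b_i = 173 − 2×17 = 139.0 mm
Weak-axis I_min = (h_o·b_o³ − h_i·b_i³)/12 with b_o = 173, b_i = 139.0 mm (shorter outer/inner sides).
I_min = (258×173³ − 224.0×139.0³)/12 = 6.119×10^7 mm⁴
I = 6.119×10^7 mm⁴ = 6.119×10^-5 m⁴
Effective length L_e = K·L = 1 × 4.21 = 4.210 m
P_cr = π²EI / L_e² = π² × 68.7×10⁹ × 6.119×10^-5 / 4.210² = 2.341×10^6 N

P_cr ≈ 2340 kN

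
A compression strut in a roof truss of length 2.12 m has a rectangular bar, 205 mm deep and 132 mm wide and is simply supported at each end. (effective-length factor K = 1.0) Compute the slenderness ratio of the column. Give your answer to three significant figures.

For a rectangle r_min = b/√12 = 132/√12 = 38.11 mm
L_e = K·L = 1 × 2.12 m = 2.120 m = 2120.0 mm
λ = L_e / r_min = 2120.0 / 38.11 = 55.6

λ ≈ 55.6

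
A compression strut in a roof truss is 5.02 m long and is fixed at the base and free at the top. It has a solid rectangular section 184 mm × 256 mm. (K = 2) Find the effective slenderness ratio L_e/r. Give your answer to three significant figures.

For a rectangle r_min = b/√12 = 184/√12 = 53.12 mm
L_e = K·L = 2 × 5.02 m = 10.04 m = 10040 mm
λ = L_e / r_min = 10040 / 53.12 = 189

λ ≈ 189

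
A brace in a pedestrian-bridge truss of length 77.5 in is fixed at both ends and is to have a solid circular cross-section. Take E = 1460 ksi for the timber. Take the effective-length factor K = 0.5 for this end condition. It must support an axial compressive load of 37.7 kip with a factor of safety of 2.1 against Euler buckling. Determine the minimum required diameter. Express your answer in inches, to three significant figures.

Required P_cr = n·P = 2.1 × 37.7 = 79.17 kip
L_e = K·L = 0.5 × 77.5 = 38.75 in
Required I = P_cr·L_e²/(π²E) = 7.917×10^4 × 38.75² / (π² × 1.46×10^6) = 8.250 in⁴
Solid circle: I = πd⁴/64  ⇒  d = (64I/π)^(1/4) = (64×8.250/π)^(1/4) = 3.60 in

d ≈ 3.60 in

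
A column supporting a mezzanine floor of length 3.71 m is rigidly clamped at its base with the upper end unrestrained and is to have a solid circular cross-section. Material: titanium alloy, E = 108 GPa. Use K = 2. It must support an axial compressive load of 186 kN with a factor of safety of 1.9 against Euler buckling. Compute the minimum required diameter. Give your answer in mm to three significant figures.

Required P_cr = n·P = 1.9 × 186 = 353.4 kN
L_e = K·L = 2 × 3.71 = 7.420 m
Required I = P_cr·L_e²/(π²E) = 3.534×10^5 × 7.420² / (π² × 1.08×10^11) = 1.825×10^-5 m⁴
I_req = 1.825×10^7 mm⁴
Solid circle: I = πd⁴/64  ⇒  d = (64I/π)^(1/4) = (64×1.825×10^7/π)^(1/4) = 139 mm

d ≈ 139 mm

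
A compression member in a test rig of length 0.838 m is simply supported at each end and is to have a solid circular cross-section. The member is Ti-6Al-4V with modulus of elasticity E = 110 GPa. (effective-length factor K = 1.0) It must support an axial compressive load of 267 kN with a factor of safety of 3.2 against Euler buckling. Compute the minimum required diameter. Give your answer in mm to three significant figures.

Required P_cr = n·P = 3.2 × 267 = 854.4 kN
L_e = K·L = 1 × 0.838 = 0.8380 m
Required I = P_cr·L_e²/(π²E) = 8.544×10^5 × 0.8380² / (π² × 1.10×10^11) = 5.527×10^-7 m⁴
I_req = 5.527×10^5 mm⁴
Solid circle: I = πd⁴/64  ⇒  d = (64I/π)^(1/4) = (64×5.527×10^5/π)^(1/4) = 57.9 mm

d ≈ 57.9 mm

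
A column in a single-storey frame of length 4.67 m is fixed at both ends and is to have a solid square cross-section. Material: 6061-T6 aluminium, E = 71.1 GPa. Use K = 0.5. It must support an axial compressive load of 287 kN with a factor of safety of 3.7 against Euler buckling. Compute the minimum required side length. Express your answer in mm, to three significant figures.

a ≈ 99.8 mm

Required P_cr = n·P = 3.7 × 287 = 1062 kN
L_e = K·L = 0.5 × 4.67 = 2.335 m
Required I = P_cr·L_e²/(π²E) = 1.062×10^6 × 2.335² / (π² × 7.11×10^10) = 8.251×10^-6 m⁴
I_req = 8.251×10^6 mm⁴
Solid square: I = a⁴/12  ⇒  a = (12I)^(1/4) = (12×8.251×10^6)^(1/4) = 99.8 mm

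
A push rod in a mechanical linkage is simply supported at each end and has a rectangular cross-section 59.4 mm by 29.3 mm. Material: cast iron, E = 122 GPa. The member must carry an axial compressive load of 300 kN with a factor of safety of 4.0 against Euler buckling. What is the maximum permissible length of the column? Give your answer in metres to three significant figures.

L_max ≈ 0.353 m

Buckling occurs about the weak axis: I_min = h·b³/12 with b = 29.3 mm (the shorter side).
I_min = 59.4×29.3³/12 = 1.245×10^5 mm⁴
I = 1.245×10^-7 m⁴
Required critical load P_cr = n·P = 4.0 × 300 = 1200 kN = 1.200×10^6 N
From P_cr = π²EI/(K·L)²:  L = (1/K)·√(π²EI/P_cr) = (1/1)·√(π²×1.22×10^11×1.245×10^-7/1.200×10^6)
L = 0.353 m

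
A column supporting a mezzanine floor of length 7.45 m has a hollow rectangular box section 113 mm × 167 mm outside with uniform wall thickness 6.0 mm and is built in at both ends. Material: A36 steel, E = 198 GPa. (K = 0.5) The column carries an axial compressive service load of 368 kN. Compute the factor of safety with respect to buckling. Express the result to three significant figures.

Inner dimensions: h_i = 167 − 2×6.0 = 155.0 mm, b_i = 113 − 2×6.0 = 101.0 mm
Weak-axis I_min = (h_o·b_o³ − h_i·b_i³)/12 with b_o = 113, b_i = 101.0 mm (shorter outer/inner sides).
I_min = (167×113³ − 155.0×101.0³)/12 = 6.772×10^6 mm⁴
I = 6.772×10^6 mm⁴ = 6.772×10^-6 m⁴
Effective length L_e = K·L = 0.5 × 7.45 = 3.725 m
P_cr = π²EI / L_e² = π² × 198×10⁹ × 6.772×10^-6 / 3.725² = 9.538×10^5 N
Factor of safety n = P_cr / P = 953.78 / 368 = 2.59

n ≈ 2.59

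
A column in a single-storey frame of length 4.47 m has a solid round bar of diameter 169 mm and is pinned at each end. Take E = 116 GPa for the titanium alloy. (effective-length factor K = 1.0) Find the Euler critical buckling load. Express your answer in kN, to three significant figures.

I = πd⁴/64 = π×169⁴/64 = 4.004×10^7 mm⁴
I = 4.004×10^7 mm⁴ = 4.004×10^-5 m⁴
Effective length L_e = K·L = 1 × 4.47 = 4.470 m
P_cr = π²EI / L_e² = π² × 116×10⁹ × 4.004×10^-5 / 4.470² = 2.294×10^6 N

P_cr ≈ 2290 kN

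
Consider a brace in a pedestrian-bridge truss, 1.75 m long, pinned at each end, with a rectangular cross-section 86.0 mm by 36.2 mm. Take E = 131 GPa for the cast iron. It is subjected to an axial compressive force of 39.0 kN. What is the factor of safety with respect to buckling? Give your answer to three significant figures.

n ≈ 3.68

Buckling occurs about the weak axis: I_min = h·b³/12 with b = 36.2 mm (the shorter side).
I_min = 86.0×36.2³/12 = 3.400×10^5 mm⁴
I = 3.400×10^5 mm⁴ = 3.400×10^-7 m⁴
Effective length L_e = K·L = 1 × 1.75 = 1.750 m
P_cr = π²EI / L_e² = π² × 131×10⁹ × 3.400×10^-7 / 1.750² = 1.435×10^5 N
Factor of safety n = P_cr / P = 143.53 / 39.0 = 3.68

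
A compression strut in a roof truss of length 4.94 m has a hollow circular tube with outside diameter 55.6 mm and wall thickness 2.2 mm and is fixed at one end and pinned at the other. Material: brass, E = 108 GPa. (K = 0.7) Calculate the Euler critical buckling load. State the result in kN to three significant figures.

P_cr ≈ 11.7 kN

Inner diameter d_i = 55.6 − 2×2.2 = 51.20 mm
I = π(d_o⁴ − d_i⁴)/64 = π(55.6⁴ − 51.20⁴)/64 = 1.318×10^5 mm⁴
I = 1.318×10^5 mm⁴ = 1.318×10^-7 m⁴
Effective length L_e = K·L = 0.7 × 4.94 = 3.458 m
P_cr = π²EI / L_e² = π² × 108×10⁹ × 1.318×10^-7 / 3.458² = 1.175×10^4 N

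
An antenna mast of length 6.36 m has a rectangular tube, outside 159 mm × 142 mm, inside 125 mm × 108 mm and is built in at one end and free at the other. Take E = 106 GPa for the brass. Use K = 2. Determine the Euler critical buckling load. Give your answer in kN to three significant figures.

Weak-axis I_min = (h_o·b_o³ − h_i·b_i³)/12 with b_o = 142, b_i = 108.0 mm (shorter outer/inner sides).
I_min = (159×142³ − 125.0×108.0³)/12 = 2.482×10^7 mm⁴
I = 2.482×10^7 mm⁴ = 2.482×10^-5 m⁴
Effective length L_e = K·L = 2 × 6.36 = 12.72 m
P_cr = π²EI / L_e² = π² × 106×10⁹ × 2.482×10^-5 / 12.72² = 1.605×10^5 N

P_cr ≈ 160 kN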